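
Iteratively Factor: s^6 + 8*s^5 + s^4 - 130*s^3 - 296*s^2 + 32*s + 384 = (s - 4)*(s^5 + 12*s^4 + 49*s^3 + 66*s^2 - 32*s - 96) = (s - 4)*(s + 4)*(s^4 + 8*s^3 + 17*s^2 - 2*s - 24) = (s - 4)*(s + 3)*(s + 4)*(s^3 + 5*s^2 + 2*s - 8) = (s - 4)*(s + 2)*(s + 3)*(s + 4)*(s^2 + 3*s - 4) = (s - 4)*(s - 1)*(s + 2)*(s + 3)*(s + 4)*(s + 4)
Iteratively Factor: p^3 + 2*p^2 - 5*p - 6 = (p + 3)*(p^2 - p - 2) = (p + 1)*(p + 3)*(p - 2)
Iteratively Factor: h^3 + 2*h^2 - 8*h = (h + 4)*(h^2 - 2*h) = h*(h + 4)*(h - 2)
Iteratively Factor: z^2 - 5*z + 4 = (z - 4)*(z - 1)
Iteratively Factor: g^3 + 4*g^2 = (g + 4)*(g^2) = g*(g + 4)*(g)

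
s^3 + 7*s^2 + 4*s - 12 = (s - 1)*(s + 2)*(s + 6)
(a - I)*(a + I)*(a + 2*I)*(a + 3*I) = a^4 + 5*I*a^3 - 5*a^2 + 5*I*a - 6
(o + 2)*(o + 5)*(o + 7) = o^3 + 14*o^2 + 59*o + 70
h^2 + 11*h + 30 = (h + 5)*(h + 6)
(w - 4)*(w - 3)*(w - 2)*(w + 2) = w^4 - 7*w^3 + 8*w^2 + 28*w - 48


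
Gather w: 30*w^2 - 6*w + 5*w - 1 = 30*w^2 - w - 1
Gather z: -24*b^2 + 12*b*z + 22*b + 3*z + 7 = -24*b^2 + 22*b + z*(12*b + 3) + 7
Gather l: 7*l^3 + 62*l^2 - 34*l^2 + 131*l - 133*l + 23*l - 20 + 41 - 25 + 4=7*l^3 + 28*l^2 + 21*l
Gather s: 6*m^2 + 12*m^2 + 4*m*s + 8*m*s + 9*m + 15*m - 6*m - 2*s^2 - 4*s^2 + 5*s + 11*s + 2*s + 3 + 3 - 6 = 18*m^2 + 18*m - 6*s^2 + s*(12*m + 18)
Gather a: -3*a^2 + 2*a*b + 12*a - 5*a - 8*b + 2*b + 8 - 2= -3*a^2 + a*(2*b + 7) - 6*b + 6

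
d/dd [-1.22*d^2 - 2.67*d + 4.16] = -2.44*d - 2.67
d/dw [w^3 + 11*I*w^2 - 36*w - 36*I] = 3*w^2 + 22*I*w - 36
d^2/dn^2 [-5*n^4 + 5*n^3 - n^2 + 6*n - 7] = -60*n^2 + 30*n - 2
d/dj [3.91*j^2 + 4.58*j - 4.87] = 7.82*j + 4.58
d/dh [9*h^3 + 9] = 27*h^2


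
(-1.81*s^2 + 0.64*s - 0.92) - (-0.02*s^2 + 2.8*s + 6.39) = -1.79*s^2 - 2.16*s - 7.31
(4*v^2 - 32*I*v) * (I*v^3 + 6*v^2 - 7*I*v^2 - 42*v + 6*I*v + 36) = 4*I*v^5 + 56*v^4 - 28*I*v^4 - 392*v^3 - 168*I*v^3 + 336*v^2 + 1344*I*v^2 - 1152*I*v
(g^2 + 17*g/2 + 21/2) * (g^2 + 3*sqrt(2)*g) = g^4 + 3*sqrt(2)*g^3 + 17*g^3/2 + 21*g^2/2 + 51*sqrt(2)*g^2/2 + 63*sqrt(2)*g/2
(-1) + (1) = 0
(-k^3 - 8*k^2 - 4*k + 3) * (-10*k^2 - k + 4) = 10*k^5 + 81*k^4 + 44*k^3 - 58*k^2 - 19*k + 12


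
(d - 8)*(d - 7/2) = d^2 - 23*d/2 + 28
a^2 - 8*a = a*(a - 8)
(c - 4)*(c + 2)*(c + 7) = c^3 + 5*c^2 - 22*c - 56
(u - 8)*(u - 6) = u^2 - 14*u + 48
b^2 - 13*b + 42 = (b - 7)*(b - 6)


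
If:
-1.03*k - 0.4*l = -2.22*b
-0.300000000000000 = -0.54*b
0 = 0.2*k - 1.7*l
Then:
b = 0.56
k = 1.15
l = 0.13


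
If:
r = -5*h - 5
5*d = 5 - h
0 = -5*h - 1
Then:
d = 26/25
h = -1/5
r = -4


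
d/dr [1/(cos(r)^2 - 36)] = 2*sin(r)*cos(r)/(cos(r)^2 - 36)^2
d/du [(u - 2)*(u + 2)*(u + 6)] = 3*u^2 + 12*u - 4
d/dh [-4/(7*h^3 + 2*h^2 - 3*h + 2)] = 4*(21*h^2 + 4*h - 3)/(7*h^3 + 2*h^2 - 3*h + 2)^2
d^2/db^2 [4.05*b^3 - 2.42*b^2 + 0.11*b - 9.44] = 24.3*b - 4.84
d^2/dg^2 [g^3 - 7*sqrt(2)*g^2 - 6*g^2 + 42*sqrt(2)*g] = 6*g - 14*sqrt(2) - 12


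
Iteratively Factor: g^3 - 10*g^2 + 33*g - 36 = (g - 3)*(g^2 - 7*g + 12) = (g - 3)^2*(g - 4)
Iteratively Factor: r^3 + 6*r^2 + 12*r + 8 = (r + 2)*(r^2 + 4*r + 4) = (r + 2)^2*(r + 2)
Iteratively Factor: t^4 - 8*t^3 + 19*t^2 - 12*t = (t)*(t^3 - 8*t^2 + 19*t - 12) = t*(t - 3)*(t^2 - 5*t + 4) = t*(t - 4)*(t - 3)*(t - 1)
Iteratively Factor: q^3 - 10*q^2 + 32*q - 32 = (q - 4)*(q^2 - 6*q + 8) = (q - 4)*(q - 2)*(q - 4)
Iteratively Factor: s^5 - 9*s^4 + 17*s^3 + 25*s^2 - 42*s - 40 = (s + 1)*(s^4 - 10*s^3 + 27*s^2 - 2*s - 40) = (s - 2)*(s + 1)*(s^3 - 8*s^2 + 11*s + 20) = (s - 2)*(s + 1)^2*(s^2 - 9*s + 20) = (s - 4)*(s - 2)*(s + 1)^2*(s - 5)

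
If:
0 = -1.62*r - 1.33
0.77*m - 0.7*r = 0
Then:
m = -0.75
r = -0.82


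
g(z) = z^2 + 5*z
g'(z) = 2*z + 5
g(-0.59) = -2.60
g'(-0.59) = 3.82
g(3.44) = 29.03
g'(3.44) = 11.88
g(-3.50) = -5.25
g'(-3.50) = -2.00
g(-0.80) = -3.36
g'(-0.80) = 3.40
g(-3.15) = -5.83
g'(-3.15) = -1.30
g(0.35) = 1.87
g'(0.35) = 5.70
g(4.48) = 42.47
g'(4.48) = 13.96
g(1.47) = 9.51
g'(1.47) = 7.94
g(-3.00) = -6.00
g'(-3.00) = -1.00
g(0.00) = 0.00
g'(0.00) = 5.00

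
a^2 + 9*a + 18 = (a + 3)*(a + 6)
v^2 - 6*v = v*(v - 6)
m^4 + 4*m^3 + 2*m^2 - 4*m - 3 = (m - 1)*(m + 1)^2*(m + 3)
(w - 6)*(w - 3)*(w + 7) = w^3 - 2*w^2 - 45*w + 126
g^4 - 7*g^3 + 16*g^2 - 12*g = g*(g - 3)*(g - 2)^2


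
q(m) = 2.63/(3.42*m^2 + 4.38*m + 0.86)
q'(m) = 2.63*(-6.84*m - 4.38)/(3.42*m^2 + 4.38*m + 0.86)^2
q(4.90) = 0.03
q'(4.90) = -0.01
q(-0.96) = -13.63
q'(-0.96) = 154.49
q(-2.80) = 0.17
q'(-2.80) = 0.16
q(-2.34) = 0.28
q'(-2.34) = 0.35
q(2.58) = 0.08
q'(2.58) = -0.05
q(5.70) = 0.02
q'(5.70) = -0.01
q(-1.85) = 0.59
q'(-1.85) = 1.09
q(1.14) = 0.26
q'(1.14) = -0.30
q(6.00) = 0.02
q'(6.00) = -0.01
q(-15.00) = 0.00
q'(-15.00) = 0.00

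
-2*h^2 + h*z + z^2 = (-h + z)*(2*h + z)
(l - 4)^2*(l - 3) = l^3 - 11*l^2 + 40*l - 48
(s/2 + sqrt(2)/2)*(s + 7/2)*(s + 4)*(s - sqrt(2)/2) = s^4/2 + sqrt(2)*s^3/4 + 15*s^3/4 + 15*sqrt(2)*s^2/8 + 13*s^2/2 - 15*s/4 + 7*sqrt(2)*s/2 - 7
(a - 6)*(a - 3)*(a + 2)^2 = a^4 - 5*a^3 - 14*a^2 + 36*a + 72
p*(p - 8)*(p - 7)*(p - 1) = p^4 - 16*p^3 + 71*p^2 - 56*p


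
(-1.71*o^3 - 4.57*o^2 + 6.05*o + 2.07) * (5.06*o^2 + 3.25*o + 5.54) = -8.6526*o^5 - 28.6817*o^4 + 6.2871*o^3 + 4.81889999999999*o^2 + 40.2445*o + 11.4678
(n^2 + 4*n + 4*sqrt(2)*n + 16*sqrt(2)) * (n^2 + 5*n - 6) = n^4 + 4*sqrt(2)*n^3 + 9*n^3 + 14*n^2 + 36*sqrt(2)*n^2 - 24*n + 56*sqrt(2)*n - 96*sqrt(2)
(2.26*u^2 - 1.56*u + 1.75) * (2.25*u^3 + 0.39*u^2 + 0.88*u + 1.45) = 5.085*u^5 - 2.6286*u^4 + 5.3179*u^3 + 2.5867*u^2 - 0.722*u + 2.5375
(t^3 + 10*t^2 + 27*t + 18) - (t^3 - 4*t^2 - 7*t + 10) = 14*t^2 + 34*t + 8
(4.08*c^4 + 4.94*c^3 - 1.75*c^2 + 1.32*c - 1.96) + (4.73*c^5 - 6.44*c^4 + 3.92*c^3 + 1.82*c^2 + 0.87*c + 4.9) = 4.73*c^5 - 2.36*c^4 + 8.86*c^3 + 0.0700000000000001*c^2 + 2.19*c + 2.94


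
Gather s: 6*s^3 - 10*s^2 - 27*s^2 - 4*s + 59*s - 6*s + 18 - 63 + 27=6*s^3 - 37*s^2 + 49*s - 18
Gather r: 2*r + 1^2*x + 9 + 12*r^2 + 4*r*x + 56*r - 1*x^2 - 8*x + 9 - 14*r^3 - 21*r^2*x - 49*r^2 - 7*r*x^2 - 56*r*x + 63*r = -14*r^3 + r^2*(-21*x - 37) + r*(-7*x^2 - 52*x + 121) - x^2 - 7*x + 18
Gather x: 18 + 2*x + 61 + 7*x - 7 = 9*x + 72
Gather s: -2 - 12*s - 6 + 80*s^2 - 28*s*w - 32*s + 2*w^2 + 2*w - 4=80*s^2 + s*(-28*w - 44) + 2*w^2 + 2*w - 12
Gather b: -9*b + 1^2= 1 - 9*b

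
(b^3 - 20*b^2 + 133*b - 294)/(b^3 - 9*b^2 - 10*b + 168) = (b - 7)/(b + 4)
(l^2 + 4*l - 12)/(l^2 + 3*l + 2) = (l^2 + 4*l - 12)/(l^2 + 3*l + 2)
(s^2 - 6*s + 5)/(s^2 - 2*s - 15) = (s - 1)/(s + 3)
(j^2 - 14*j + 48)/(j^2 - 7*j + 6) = (j - 8)/(j - 1)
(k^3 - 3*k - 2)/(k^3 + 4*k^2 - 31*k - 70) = (k^3 - 3*k - 2)/(k^3 + 4*k^2 - 31*k - 70)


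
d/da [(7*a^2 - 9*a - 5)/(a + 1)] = (7*a^2 + 14*a - 4)/(a^2 + 2*a + 1)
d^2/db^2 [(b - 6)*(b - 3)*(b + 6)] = 6*b - 6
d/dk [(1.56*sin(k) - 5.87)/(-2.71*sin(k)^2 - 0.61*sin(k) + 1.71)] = (4.2276*sin(k)^2 - 31.8154*sin(k) - 0.9131)*cos(k)/(7.3441*sin(k)^4 + 3.3062*sin(k)^3 - 8.8961*sin(k)^2 - 2.0862*sin(k) + 2.9241)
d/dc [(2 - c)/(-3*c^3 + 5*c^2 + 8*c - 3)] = (3*c^3 - 5*c^2 - 8*c + (c - 2)*(-9*c^2 + 10*c + 8) + 3)/(3*c^3 - 5*c^2 - 8*c + 3)^2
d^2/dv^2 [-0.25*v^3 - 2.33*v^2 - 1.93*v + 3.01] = -1.5*v - 4.66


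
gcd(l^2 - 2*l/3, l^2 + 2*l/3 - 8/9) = l - 2/3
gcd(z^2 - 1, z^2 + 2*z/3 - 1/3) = z + 1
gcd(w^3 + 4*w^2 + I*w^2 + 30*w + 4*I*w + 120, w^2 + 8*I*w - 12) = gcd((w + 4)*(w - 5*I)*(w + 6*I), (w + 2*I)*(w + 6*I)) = w + 6*I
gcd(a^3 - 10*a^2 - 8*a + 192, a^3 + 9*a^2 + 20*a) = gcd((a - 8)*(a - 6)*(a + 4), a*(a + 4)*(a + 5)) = a + 4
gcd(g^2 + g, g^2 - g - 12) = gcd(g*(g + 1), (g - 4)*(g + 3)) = 1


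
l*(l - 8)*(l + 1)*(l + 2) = l^4 - 5*l^3 - 22*l^2 - 16*l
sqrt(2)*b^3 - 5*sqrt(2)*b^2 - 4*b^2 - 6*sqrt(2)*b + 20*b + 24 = (b - 6)*(b - 2*sqrt(2))*(sqrt(2)*b + sqrt(2))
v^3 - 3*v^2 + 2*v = v*(v - 2)*(v - 1)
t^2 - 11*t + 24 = (t - 8)*(t - 3)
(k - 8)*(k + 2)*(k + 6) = k^3 - 52*k - 96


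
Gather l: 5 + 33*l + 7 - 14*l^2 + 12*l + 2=-14*l^2 + 45*l + 14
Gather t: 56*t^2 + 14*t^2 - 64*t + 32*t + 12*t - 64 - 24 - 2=70*t^2 - 20*t - 90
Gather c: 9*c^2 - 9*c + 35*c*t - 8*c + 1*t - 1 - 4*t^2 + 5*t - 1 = 9*c^2 + c*(35*t - 17) - 4*t^2 + 6*t - 2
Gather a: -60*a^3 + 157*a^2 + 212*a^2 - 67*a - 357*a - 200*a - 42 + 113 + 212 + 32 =-60*a^3 + 369*a^2 - 624*a + 315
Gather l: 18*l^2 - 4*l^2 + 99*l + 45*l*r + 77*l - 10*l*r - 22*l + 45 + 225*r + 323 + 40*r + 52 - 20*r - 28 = 14*l^2 + l*(35*r + 154) + 245*r + 392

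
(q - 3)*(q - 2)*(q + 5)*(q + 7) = q^4 + 7*q^3 - 19*q^2 - 103*q + 210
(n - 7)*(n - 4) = n^2 - 11*n + 28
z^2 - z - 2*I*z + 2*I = (z - 1)*(z - 2*I)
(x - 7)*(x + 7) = x^2 - 49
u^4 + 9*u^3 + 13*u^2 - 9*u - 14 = (u - 1)*(u + 1)*(u + 2)*(u + 7)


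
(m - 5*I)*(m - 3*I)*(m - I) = m^3 - 9*I*m^2 - 23*m + 15*I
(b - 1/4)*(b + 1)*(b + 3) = b^3 + 15*b^2/4 + 2*b - 3/4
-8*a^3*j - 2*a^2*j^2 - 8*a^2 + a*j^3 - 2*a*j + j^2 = (-4*a + j)*(2*a + j)*(a*j + 1)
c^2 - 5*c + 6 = (c - 3)*(c - 2)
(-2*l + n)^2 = 4*l^2 - 4*l*n + n^2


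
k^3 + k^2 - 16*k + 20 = (k - 2)^2*(k + 5)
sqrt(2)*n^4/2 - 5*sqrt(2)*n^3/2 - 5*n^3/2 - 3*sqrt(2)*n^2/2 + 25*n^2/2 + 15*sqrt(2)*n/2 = n*(n - 5)*(n - 3*sqrt(2))*(sqrt(2)*n/2 + 1/2)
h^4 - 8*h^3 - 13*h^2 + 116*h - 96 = (h - 8)*(h - 3)*(h - 1)*(h + 4)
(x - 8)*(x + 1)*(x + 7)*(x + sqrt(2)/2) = x^4 + sqrt(2)*x^3/2 - 57*x^2 - 56*x - 57*sqrt(2)*x/2 - 28*sqrt(2)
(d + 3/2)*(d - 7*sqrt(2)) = d^2 - 7*sqrt(2)*d + 3*d/2 - 21*sqrt(2)/2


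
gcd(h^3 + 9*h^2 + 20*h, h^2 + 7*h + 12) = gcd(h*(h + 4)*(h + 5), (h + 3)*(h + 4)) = h + 4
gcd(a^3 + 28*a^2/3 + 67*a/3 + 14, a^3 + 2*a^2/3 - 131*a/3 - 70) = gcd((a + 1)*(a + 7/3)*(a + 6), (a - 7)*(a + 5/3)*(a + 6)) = a + 6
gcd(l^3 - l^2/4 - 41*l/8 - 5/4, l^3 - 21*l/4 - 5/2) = l^2 - l/2 - 5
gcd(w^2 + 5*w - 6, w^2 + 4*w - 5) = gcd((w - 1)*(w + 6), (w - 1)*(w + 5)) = w - 1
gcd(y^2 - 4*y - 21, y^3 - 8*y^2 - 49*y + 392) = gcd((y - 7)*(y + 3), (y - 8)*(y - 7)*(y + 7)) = y - 7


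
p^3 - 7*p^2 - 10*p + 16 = (p - 8)*(p - 1)*(p + 2)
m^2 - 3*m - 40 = (m - 8)*(m + 5)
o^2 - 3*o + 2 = (o - 2)*(o - 1)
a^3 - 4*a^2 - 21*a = a*(a - 7)*(a + 3)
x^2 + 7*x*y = x*(x + 7*y)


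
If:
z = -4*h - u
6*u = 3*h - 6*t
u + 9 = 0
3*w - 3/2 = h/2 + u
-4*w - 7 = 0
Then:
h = 9/2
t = 45/4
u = -9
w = -7/4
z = -9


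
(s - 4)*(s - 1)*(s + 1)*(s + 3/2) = s^4 - 5*s^3/2 - 7*s^2 + 5*s/2 + 6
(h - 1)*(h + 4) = h^2 + 3*h - 4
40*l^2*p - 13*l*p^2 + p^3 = p*(-8*l + p)*(-5*l + p)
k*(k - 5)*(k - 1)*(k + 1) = k^4 - 5*k^3 - k^2 + 5*k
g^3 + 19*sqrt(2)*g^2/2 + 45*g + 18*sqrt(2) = (g + sqrt(2)/2)*(g + 3*sqrt(2))*(g + 6*sqrt(2))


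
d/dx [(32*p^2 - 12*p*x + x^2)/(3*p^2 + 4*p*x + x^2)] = 2*p*(-82*p^2 - 29*p*x + 8*x^2)/(9*p^4 + 24*p^3*x + 22*p^2*x^2 + 8*p*x^3 + x^4)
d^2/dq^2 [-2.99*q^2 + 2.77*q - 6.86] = -5.98000000000000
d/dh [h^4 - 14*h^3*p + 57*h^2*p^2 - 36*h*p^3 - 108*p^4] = 4*h^3 - 42*h^2*p + 114*h*p^2 - 36*p^3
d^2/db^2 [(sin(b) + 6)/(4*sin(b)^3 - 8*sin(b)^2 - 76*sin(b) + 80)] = (-2*sin(b)^6 - 26*sin(b)^5 + 3*sin(b)^4 + 248*sin(b)^3 + 253*sin(b)^2 - 1890*sin(b) - 2786)/(2*(sin(b) - 5)^3*(sin(b) - 1)^2*(sin(b) + 4)^3)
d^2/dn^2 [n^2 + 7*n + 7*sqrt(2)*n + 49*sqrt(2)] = 2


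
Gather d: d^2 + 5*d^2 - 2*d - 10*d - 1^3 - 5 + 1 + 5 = 6*d^2 - 12*d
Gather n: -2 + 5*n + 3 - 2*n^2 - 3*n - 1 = -2*n^2 + 2*n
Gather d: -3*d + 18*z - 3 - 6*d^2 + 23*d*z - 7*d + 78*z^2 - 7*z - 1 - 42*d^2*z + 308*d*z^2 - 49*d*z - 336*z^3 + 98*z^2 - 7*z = d^2*(-42*z - 6) + d*(308*z^2 - 26*z - 10) - 336*z^3 + 176*z^2 + 4*z - 4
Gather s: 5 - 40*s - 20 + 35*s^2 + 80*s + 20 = 35*s^2 + 40*s + 5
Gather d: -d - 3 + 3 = -d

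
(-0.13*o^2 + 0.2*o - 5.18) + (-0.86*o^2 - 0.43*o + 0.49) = -0.99*o^2 - 0.23*o - 4.69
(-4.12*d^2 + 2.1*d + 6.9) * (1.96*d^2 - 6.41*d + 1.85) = -8.0752*d^4 + 30.5252*d^3 - 7.559*d^2 - 40.344*d + 12.765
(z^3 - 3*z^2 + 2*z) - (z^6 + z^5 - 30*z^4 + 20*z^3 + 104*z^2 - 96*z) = -z^6 - z^5 + 30*z^4 - 19*z^3 - 107*z^2 + 98*z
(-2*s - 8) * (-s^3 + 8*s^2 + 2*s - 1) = 2*s^4 - 8*s^3 - 68*s^2 - 14*s + 8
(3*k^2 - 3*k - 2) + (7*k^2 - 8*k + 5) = 10*k^2 - 11*k + 3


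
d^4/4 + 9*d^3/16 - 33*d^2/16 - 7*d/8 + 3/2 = (d/4 + 1)*(d - 2)*(d - 3/4)*(d + 1)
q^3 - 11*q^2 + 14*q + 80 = (q - 8)*(q - 5)*(q + 2)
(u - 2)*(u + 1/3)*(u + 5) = u^3 + 10*u^2/3 - 9*u - 10/3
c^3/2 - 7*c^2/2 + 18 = (c/2 + 1)*(c - 6)*(c - 3)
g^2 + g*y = g*(g + y)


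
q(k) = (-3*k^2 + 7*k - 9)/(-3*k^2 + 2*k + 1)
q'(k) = (7 - 6*k)/(-3*k^2 + 2*k + 1) + (6*k - 2)*(-3*k^2 + 7*k - 9)/(-3*k^2 + 2*k + 1)^2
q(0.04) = -8.11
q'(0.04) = 19.57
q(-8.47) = 1.23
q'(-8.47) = 0.03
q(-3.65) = 1.61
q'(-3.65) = 0.21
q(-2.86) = 1.83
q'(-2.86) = 0.37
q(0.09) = -7.26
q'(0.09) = 14.77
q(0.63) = -5.41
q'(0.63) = -5.99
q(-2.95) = 1.80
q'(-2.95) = 0.35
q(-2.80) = 1.85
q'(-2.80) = 0.39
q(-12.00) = 1.15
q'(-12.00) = 0.01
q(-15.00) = 1.12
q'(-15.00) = 0.01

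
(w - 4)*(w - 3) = w^2 - 7*w + 12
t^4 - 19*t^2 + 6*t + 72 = (t - 3)^2*(t + 2)*(t + 4)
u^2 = u^2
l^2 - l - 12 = (l - 4)*(l + 3)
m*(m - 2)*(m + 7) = m^3 + 5*m^2 - 14*m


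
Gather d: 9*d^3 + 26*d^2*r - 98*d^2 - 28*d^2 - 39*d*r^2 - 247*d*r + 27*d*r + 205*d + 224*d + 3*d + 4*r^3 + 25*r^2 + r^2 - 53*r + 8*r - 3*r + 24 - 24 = 9*d^3 + d^2*(26*r - 126) + d*(-39*r^2 - 220*r + 432) + 4*r^3 + 26*r^2 - 48*r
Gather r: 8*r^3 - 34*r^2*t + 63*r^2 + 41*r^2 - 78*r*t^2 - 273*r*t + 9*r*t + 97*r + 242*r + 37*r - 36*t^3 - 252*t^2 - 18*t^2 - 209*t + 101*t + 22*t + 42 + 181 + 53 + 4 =8*r^3 + r^2*(104 - 34*t) + r*(-78*t^2 - 264*t + 376) - 36*t^3 - 270*t^2 - 86*t + 280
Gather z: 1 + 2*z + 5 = 2*z + 6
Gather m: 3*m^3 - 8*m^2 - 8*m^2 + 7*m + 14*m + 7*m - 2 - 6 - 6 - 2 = 3*m^3 - 16*m^2 + 28*m - 16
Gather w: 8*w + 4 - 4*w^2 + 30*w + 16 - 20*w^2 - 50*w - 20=-24*w^2 - 12*w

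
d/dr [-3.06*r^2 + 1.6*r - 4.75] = 1.6 - 6.12*r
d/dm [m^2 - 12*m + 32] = 2*m - 12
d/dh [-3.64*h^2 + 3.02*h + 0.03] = 3.02 - 7.28*h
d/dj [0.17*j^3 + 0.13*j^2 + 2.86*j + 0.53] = 0.51*j^2 + 0.26*j + 2.86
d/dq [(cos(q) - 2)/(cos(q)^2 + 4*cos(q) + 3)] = (cos(q)^2 - 4*cos(q) - 11)*sin(q)/(cos(q)^2 + 4*cos(q) + 3)^2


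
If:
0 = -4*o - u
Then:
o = -u/4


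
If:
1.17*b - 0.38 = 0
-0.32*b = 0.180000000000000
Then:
No Solution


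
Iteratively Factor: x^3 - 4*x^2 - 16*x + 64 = (x - 4)*(x^2 - 16) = (x - 4)*(x + 4)*(x - 4)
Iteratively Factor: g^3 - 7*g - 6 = (g + 2)*(g^2 - 2*g - 3) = (g + 1)*(g + 2)*(g - 3)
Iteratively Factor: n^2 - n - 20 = (n + 4)*(n - 5)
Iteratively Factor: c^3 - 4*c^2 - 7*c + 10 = (c - 1)*(c^2 - 3*c - 10) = (c - 5)*(c - 1)*(c + 2)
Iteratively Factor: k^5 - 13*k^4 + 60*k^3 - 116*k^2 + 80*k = (k - 5)*(k^4 - 8*k^3 + 20*k^2 - 16*k) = (k - 5)*(k - 2)*(k^3 - 6*k^2 + 8*k) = (k - 5)*(k - 2)^2*(k^2 - 4*k) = k*(k - 5)*(k - 2)^2*(k - 4)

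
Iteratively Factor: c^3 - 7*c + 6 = (c - 2)*(c^2 + 2*c - 3) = (c - 2)*(c + 3)*(c - 1)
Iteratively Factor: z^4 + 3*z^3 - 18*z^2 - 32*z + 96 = (z - 2)*(z^3 + 5*z^2 - 8*z - 48) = (z - 3)*(z - 2)*(z^2 + 8*z + 16) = (z - 3)*(z - 2)*(z + 4)*(z + 4)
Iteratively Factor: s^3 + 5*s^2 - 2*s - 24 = (s + 4)*(s^2 + s - 6) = (s + 3)*(s + 4)*(s - 2)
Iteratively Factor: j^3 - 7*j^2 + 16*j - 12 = (j - 2)*(j^2 - 5*j + 6) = (j - 3)*(j - 2)*(j - 2)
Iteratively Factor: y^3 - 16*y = (y)*(y^2 - 16) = y*(y - 4)*(y + 4)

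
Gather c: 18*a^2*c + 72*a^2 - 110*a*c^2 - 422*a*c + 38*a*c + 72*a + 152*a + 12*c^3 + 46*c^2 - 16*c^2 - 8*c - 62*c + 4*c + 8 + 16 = 72*a^2 + 224*a + 12*c^3 + c^2*(30 - 110*a) + c*(18*a^2 - 384*a - 66) + 24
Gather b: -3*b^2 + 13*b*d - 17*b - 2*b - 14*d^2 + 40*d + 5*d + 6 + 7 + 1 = -3*b^2 + b*(13*d - 19) - 14*d^2 + 45*d + 14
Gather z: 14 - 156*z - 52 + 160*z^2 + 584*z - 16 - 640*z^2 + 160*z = -480*z^2 + 588*z - 54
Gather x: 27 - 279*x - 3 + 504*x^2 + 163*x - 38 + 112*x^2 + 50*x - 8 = 616*x^2 - 66*x - 22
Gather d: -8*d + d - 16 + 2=-7*d - 14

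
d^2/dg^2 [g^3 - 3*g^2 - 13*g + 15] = 6*g - 6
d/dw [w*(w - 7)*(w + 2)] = 3*w^2 - 10*w - 14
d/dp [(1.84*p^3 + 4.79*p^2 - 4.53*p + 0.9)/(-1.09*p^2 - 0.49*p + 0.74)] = (-2.0056*p^4 - 1.8032*p^3 - 3.2*p^2 + 9.0512*p - 2.9112)/(1.1881*p^4 + 1.0682*p^3 - 1.3731*p^2 - 0.7252*p + 0.5476)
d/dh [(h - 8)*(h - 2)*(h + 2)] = 3*h^2 - 16*h - 4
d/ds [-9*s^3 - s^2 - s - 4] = -27*s^2 - 2*s - 1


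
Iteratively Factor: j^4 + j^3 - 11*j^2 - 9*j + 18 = (j + 2)*(j^3 - j^2 - 9*j + 9) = (j - 3)*(j + 2)*(j^2 + 2*j - 3) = (j - 3)*(j + 2)*(j + 3)*(j - 1)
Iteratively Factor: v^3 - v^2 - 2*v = (v)*(v^2 - v - 2) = v*(v + 1)*(v - 2)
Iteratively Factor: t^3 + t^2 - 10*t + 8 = (t + 4)*(t^2 - 3*t + 2) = (t - 1)*(t + 4)*(t - 2)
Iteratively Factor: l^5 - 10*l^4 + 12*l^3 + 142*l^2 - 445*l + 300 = (l + 4)*(l^4 - 14*l^3 + 68*l^2 - 130*l + 75) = (l - 5)*(l + 4)*(l^3 - 9*l^2 + 23*l - 15) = (l - 5)*(l - 1)*(l + 4)*(l^2 - 8*l + 15) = (l - 5)*(l - 3)*(l - 1)*(l + 4)*(l - 5)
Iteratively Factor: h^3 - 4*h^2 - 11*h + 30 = (h - 5)*(h^2 + h - 6) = (h - 5)*(h + 3)*(h - 2)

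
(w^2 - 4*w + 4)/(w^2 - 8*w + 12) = (w - 2)/(w - 6)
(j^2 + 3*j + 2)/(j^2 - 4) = (j + 1)/(j - 2)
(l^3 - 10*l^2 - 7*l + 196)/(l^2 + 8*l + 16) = (l^2 - 14*l + 49)/(l + 4)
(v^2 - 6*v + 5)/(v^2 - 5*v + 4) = (v - 5)/(v - 4)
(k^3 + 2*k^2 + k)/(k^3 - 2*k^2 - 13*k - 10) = k*(k + 1)/(k^2 - 3*k - 10)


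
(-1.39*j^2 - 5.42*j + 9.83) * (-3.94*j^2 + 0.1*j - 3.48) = 5.4766*j^4 + 21.2158*j^3 - 34.435*j^2 + 19.8446*j - 34.2084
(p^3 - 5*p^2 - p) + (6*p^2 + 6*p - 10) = p^3 + p^2 + 5*p - 10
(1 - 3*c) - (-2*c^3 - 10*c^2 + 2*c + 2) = 2*c^3 + 10*c^2 - 5*c - 1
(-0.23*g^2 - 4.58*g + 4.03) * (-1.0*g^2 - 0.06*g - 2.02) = 0.23*g^4 + 4.5938*g^3 - 3.2906*g^2 + 9.0098*g - 8.1406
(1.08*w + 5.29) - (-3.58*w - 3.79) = 4.66*w + 9.08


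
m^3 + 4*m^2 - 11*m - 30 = (m - 3)*(m + 2)*(m + 5)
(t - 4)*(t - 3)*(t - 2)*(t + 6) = t^4 - 3*t^3 - 28*t^2 + 132*t - 144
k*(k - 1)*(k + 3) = k^3 + 2*k^2 - 3*k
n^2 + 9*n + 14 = (n + 2)*(n + 7)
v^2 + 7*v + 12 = (v + 3)*(v + 4)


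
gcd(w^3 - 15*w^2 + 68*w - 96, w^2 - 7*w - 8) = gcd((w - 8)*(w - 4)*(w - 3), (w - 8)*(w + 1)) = w - 8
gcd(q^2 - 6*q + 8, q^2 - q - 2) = q - 2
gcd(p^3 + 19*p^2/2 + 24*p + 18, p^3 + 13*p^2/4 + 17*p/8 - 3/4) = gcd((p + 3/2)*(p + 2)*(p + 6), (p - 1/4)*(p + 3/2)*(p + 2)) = p^2 + 7*p/2 + 3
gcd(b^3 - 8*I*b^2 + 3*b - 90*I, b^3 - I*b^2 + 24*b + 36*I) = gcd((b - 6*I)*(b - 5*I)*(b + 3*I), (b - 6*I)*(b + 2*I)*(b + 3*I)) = b^2 - 3*I*b + 18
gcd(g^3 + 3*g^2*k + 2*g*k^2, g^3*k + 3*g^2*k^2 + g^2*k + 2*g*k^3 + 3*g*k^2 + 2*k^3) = g^2 + 3*g*k + 2*k^2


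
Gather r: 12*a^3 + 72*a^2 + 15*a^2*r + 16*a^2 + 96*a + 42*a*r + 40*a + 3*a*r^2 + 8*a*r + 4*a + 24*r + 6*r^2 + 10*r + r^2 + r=12*a^3 + 88*a^2 + 140*a + r^2*(3*a + 7) + r*(15*a^2 + 50*a + 35)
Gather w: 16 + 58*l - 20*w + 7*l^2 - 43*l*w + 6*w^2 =7*l^2 + 58*l + 6*w^2 + w*(-43*l - 20) + 16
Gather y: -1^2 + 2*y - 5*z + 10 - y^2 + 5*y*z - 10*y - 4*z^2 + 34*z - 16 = -y^2 + y*(5*z - 8) - 4*z^2 + 29*z - 7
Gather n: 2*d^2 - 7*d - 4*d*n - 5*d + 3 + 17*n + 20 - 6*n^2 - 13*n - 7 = 2*d^2 - 12*d - 6*n^2 + n*(4 - 4*d) + 16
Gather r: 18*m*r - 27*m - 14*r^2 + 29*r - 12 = -27*m - 14*r^2 + r*(18*m + 29) - 12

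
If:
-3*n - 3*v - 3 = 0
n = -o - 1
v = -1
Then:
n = 0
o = -1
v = -1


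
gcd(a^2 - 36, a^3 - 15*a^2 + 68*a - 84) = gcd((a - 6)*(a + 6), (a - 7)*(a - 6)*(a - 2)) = a - 6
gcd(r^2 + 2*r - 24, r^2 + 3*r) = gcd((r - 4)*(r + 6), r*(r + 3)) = 1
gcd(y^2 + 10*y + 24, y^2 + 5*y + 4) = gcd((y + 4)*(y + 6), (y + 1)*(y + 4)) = y + 4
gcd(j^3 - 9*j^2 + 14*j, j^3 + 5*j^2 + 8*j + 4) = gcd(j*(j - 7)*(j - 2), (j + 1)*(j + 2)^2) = 1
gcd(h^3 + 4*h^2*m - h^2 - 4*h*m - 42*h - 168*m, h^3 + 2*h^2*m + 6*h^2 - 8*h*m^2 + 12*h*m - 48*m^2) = h^2 + 4*h*m + 6*h + 24*m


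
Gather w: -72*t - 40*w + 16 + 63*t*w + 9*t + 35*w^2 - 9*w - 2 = -63*t + 35*w^2 + w*(63*t - 49) + 14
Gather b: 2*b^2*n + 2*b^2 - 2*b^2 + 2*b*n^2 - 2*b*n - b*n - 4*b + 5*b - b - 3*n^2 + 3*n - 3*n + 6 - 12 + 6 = 2*b^2*n + b*(2*n^2 - 3*n) - 3*n^2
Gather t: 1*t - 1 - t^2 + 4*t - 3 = -t^2 + 5*t - 4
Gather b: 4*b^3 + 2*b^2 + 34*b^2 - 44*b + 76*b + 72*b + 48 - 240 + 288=4*b^3 + 36*b^2 + 104*b + 96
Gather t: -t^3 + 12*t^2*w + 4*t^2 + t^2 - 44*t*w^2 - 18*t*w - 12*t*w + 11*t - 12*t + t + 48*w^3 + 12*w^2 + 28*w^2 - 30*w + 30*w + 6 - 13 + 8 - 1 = -t^3 + t^2*(12*w + 5) + t*(-44*w^2 - 30*w) + 48*w^3 + 40*w^2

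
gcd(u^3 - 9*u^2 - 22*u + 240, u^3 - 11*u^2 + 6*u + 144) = u^2 - 14*u + 48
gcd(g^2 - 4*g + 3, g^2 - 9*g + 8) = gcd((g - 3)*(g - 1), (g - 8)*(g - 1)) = g - 1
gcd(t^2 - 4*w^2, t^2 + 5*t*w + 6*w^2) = t + 2*w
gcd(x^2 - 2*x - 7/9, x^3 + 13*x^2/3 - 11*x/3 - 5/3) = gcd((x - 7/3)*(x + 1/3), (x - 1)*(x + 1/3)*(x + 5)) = x + 1/3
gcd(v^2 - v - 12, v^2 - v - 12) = v^2 - v - 12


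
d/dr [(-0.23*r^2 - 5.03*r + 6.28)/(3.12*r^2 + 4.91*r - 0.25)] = (14.5643*r^2 - 39.0722*r - 29.5773)/(9.7344*r^4 + 30.6384*r^3 + 22.5481*r^2 - 2.455*r + 0.0625)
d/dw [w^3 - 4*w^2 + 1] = w*(3*w - 8)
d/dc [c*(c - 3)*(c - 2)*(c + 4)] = 4*c^3 - 3*c^2 - 28*c + 24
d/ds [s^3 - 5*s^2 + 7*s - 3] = 3*s^2 - 10*s + 7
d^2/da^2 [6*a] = 0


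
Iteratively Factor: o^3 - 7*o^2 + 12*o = (o)*(o^2 - 7*o + 12) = o*(o - 3)*(o - 4)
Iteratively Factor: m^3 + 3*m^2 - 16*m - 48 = (m + 3)*(m^2 - 16) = (m - 4)*(m + 3)*(m + 4)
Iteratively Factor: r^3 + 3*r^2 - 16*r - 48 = (r - 4)*(r^2 + 7*r + 12) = (r - 4)*(r + 4)*(r + 3)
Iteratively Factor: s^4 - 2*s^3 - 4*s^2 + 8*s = (s)*(s^3 - 2*s^2 - 4*s + 8) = s*(s + 2)*(s^2 - 4*s + 4) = s*(s - 2)*(s + 2)*(s - 2)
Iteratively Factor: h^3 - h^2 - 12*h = (h - 4)*(h^2 + 3*h) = (h - 4)*(h + 3)*(h)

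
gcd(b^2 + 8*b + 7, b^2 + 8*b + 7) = b^2 + 8*b + 7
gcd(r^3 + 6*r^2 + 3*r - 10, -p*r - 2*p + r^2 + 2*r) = r + 2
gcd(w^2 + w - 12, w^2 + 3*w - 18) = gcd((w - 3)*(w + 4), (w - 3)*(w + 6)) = w - 3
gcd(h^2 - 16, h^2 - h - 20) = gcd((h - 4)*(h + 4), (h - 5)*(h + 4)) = h + 4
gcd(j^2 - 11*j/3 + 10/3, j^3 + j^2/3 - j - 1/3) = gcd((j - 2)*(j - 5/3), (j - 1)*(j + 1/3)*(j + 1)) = 1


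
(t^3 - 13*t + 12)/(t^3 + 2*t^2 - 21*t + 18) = (t + 4)/(t + 6)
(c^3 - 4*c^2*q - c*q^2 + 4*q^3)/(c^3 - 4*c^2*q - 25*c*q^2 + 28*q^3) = (-c^2 + 3*c*q + 4*q^2)/(-c^2 + 3*c*q + 28*q^2)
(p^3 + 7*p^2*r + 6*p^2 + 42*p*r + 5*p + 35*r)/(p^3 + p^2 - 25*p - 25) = (p + 7*r)/(p - 5)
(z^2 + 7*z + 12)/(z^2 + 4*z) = (z + 3)/z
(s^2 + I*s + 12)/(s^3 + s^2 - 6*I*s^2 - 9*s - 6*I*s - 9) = (s + 4*I)/(s^2 + s*(1 - 3*I) - 3*I)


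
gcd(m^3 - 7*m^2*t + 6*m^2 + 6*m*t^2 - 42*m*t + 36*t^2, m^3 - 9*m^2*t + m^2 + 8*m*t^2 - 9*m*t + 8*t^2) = -m + t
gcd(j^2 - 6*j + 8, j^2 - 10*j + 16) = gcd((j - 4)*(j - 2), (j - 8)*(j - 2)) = j - 2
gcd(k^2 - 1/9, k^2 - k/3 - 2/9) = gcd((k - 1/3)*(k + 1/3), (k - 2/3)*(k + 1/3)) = k + 1/3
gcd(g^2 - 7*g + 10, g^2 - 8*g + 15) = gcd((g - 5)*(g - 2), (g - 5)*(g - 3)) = g - 5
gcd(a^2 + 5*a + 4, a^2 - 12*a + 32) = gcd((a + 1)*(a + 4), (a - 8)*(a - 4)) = 1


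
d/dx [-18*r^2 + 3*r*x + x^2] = 3*r + 2*x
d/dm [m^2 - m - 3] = 2*m - 1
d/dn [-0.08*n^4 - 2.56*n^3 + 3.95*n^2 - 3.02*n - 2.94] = -0.32*n^3 - 7.68*n^2 + 7.9*n - 3.02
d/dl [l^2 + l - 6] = 2*l + 1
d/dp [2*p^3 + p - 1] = 6*p^2 + 1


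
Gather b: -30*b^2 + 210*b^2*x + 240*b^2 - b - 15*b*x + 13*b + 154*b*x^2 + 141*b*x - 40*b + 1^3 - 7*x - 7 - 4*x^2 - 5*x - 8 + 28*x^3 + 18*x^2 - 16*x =b^2*(210*x + 210) + b*(154*x^2 + 126*x - 28) + 28*x^3 + 14*x^2 - 28*x - 14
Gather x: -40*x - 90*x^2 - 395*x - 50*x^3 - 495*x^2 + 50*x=-50*x^3 - 585*x^2 - 385*x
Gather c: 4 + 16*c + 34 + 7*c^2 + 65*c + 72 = 7*c^2 + 81*c + 110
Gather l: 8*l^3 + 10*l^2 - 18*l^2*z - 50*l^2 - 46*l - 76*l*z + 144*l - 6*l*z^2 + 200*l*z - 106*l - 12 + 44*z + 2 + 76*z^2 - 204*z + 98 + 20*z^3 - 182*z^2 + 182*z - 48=8*l^3 + l^2*(-18*z - 40) + l*(-6*z^2 + 124*z - 8) + 20*z^3 - 106*z^2 + 22*z + 40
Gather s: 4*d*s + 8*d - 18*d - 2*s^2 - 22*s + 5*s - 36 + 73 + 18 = -10*d - 2*s^2 + s*(4*d - 17) + 55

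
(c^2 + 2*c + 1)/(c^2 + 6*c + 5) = (c + 1)/(c + 5)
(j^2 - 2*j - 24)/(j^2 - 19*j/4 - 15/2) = 4*(j + 4)/(4*j + 5)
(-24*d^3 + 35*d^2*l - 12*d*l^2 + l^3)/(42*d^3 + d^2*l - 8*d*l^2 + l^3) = (-8*d^2 + 9*d*l - l^2)/(14*d^2 + 5*d*l - l^2)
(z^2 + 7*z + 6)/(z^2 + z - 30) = (z + 1)/(z - 5)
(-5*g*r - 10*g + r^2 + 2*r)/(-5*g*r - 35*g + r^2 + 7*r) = (r + 2)/(r + 7)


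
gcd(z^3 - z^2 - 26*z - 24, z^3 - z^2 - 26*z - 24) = z^3 - z^2 - 26*z - 24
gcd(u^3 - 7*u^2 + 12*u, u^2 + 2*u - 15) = u - 3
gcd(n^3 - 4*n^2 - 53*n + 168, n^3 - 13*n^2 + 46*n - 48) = n^2 - 11*n + 24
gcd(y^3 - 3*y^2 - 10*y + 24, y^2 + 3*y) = y + 3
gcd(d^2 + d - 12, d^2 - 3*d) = d - 3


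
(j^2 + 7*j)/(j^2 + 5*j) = (j + 7)/(j + 5)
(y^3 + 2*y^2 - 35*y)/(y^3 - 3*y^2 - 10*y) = (y + 7)/(y + 2)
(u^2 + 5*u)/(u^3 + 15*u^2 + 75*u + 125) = u/(u^2 + 10*u + 25)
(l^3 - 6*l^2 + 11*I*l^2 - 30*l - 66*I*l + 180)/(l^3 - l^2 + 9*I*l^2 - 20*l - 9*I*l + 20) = (l^2 + 6*l*(-1 + I) - 36*I)/(l^2 + l*(-1 + 4*I) - 4*I)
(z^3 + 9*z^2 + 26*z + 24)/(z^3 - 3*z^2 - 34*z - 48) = (z + 4)/(z - 8)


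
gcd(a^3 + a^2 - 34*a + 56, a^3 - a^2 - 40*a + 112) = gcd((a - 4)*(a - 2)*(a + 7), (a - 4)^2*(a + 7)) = a^2 + 3*a - 28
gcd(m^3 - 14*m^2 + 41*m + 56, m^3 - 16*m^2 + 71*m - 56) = m^2 - 15*m + 56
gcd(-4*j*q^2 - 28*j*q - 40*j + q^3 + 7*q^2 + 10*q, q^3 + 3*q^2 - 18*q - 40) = q^2 + 7*q + 10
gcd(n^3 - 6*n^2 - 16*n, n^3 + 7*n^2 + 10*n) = n^2 + 2*n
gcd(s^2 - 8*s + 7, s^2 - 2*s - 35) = s - 7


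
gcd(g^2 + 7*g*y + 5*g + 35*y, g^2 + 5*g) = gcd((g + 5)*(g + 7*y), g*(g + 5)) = g + 5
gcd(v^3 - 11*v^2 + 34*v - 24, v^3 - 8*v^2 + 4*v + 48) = v^2 - 10*v + 24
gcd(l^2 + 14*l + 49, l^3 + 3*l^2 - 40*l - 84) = l + 7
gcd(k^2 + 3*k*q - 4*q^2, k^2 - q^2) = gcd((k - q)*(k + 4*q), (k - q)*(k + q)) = -k + q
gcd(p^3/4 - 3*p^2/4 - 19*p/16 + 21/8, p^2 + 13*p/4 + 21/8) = 1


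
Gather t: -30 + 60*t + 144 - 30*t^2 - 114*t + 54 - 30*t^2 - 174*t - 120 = -60*t^2 - 228*t + 48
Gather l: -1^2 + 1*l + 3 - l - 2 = 0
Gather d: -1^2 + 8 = 7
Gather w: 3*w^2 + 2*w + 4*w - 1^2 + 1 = 3*w^2 + 6*w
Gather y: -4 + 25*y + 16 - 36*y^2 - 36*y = -36*y^2 - 11*y + 12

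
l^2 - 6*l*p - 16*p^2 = (l - 8*p)*(l + 2*p)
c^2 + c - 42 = (c - 6)*(c + 7)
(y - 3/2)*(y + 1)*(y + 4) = y^3 + 7*y^2/2 - 7*y/2 - 6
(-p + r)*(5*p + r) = -5*p^2 + 4*p*r + r^2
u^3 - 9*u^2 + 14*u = u*(u - 7)*(u - 2)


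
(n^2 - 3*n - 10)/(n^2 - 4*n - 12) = (n - 5)/(n - 6)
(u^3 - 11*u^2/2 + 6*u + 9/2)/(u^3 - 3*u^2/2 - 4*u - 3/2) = (u - 3)/(u + 1)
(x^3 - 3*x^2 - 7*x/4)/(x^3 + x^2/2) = (x - 7/2)/x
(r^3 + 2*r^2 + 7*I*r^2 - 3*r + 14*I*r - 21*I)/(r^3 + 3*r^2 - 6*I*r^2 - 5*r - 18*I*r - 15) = (r^2 + r*(-1 + 7*I) - 7*I)/(r^2 - 6*I*r - 5)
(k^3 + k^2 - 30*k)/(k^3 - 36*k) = (k - 5)/(k - 6)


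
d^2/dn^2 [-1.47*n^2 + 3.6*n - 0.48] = -2.94000000000000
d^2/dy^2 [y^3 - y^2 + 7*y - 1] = 6*y - 2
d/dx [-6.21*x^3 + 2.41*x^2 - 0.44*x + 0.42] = -18.63*x^2 + 4.82*x - 0.44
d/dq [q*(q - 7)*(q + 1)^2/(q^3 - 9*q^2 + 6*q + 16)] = (q^4 - 20*q^3 + 115*q^2 - 192*q - 112)/(q^4 - 20*q^3 + 132*q^2 - 320*q + 256)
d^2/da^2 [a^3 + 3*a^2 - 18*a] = 6*a + 6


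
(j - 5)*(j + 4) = j^2 - j - 20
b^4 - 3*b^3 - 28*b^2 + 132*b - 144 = (b - 4)*(b - 3)*(b - 2)*(b + 6)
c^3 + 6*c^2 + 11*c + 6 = (c + 1)*(c + 2)*(c + 3)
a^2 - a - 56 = (a - 8)*(a + 7)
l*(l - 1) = l^2 - l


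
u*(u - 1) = u^2 - u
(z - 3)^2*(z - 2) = z^3 - 8*z^2 + 21*z - 18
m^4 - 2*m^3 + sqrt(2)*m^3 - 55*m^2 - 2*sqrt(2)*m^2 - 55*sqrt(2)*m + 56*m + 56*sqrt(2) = (m - 8)*(m - 1)*(m + 7)*(m + sqrt(2))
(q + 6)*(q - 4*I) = q^2 + 6*q - 4*I*q - 24*I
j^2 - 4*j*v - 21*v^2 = (j - 7*v)*(j + 3*v)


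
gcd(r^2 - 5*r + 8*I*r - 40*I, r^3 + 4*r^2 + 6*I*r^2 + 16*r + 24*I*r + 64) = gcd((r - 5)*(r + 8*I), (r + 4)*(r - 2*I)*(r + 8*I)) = r + 8*I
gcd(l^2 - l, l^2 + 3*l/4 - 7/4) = l - 1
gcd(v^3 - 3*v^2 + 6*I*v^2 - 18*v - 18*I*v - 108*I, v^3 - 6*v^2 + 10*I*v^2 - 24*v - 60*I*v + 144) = v^2 + v*(-6 + 6*I) - 36*I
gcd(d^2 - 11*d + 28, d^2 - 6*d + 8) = d - 4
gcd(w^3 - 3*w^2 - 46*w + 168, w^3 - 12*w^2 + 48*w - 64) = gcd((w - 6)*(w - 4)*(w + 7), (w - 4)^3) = w - 4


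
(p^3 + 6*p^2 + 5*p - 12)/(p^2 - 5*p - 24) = (p^2 + 3*p - 4)/(p - 8)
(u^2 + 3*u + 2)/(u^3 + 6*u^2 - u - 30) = (u^2 + 3*u + 2)/(u^3 + 6*u^2 - u - 30)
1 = 1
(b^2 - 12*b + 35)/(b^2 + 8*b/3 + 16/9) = 9*(b^2 - 12*b + 35)/(9*b^2 + 24*b + 16)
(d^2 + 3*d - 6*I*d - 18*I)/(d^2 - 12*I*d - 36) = (d + 3)/(d - 6*I)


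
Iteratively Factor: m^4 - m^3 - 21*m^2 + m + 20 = (m - 1)*(m^3 - 21*m - 20) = (m - 5)*(m - 1)*(m^2 + 5*m + 4) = (m - 5)*(m - 1)*(m + 1)*(m + 4)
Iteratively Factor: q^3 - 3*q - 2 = (q + 1)*(q^2 - q - 2) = (q - 2)*(q + 1)*(q + 1)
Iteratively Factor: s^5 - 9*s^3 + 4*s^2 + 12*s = (s - 2)*(s^4 + 2*s^3 - 5*s^2 - 6*s) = (s - 2)*(s + 3)*(s^3 - s^2 - 2*s) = (s - 2)*(s + 1)*(s + 3)*(s^2 - 2*s) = s*(s - 2)*(s + 1)*(s + 3)*(s - 2)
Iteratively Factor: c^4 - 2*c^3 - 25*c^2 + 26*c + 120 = (c + 2)*(c^3 - 4*c^2 - 17*c + 60) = (c - 3)*(c + 2)*(c^2 - c - 20) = (c - 3)*(c + 2)*(c + 4)*(c - 5)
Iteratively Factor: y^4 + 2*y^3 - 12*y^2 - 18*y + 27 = (y + 3)*(y^3 - y^2 - 9*y + 9) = (y + 3)^2*(y^2 - 4*y + 3) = (y - 1)*(y + 3)^2*(y - 3)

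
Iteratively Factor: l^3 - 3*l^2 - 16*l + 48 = (l - 4)*(l^2 + l - 12) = (l - 4)*(l - 3)*(l + 4)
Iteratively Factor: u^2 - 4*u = (u - 4)*(u)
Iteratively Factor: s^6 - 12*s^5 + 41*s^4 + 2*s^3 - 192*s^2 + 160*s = (s - 4)*(s^5 - 8*s^4 + 9*s^3 + 38*s^2 - 40*s) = s*(s - 4)*(s^4 - 8*s^3 + 9*s^2 + 38*s - 40) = s*(s - 4)*(s + 2)*(s^3 - 10*s^2 + 29*s - 20) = s*(s - 4)^2*(s + 2)*(s^2 - 6*s + 5) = s*(s - 5)*(s - 4)^2*(s + 2)*(s - 1)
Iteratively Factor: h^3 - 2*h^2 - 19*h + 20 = (h + 4)*(h^2 - 6*h + 5) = (h - 1)*(h + 4)*(h - 5)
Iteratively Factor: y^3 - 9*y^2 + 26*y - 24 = (y - 2)*(y^2 - 7*y + 12) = (y - 4)*(y - 2)*(y - 3)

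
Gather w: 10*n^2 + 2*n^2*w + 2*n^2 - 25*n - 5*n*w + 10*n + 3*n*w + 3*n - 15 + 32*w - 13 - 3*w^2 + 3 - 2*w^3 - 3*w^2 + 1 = 12*n^2 - 12*n - 2*w^3 - 6*w^2 + w*(2*n^2 - 2*n + 32) - 24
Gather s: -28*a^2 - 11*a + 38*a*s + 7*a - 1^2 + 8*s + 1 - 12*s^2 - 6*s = -28*a^2 - 4*a - 12*s^2 + s*(38*a + 2)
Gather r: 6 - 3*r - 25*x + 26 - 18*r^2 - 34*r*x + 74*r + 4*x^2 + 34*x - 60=-18*r^2 + r*(71 - 34*x) + 4*x^2 + 9*x - 28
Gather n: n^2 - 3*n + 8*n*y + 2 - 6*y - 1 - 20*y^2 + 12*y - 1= n^2 + n*(8*y - 3) - 20*y^2 + 6*y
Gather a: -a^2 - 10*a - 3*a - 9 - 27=-a^2 - 13*a - 36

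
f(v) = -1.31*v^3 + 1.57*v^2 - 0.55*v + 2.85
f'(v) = -3.93*v^2 + 3.14*v - 0.55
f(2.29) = -5.91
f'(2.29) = -13.97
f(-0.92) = 5.70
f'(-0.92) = -6.77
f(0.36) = 2.79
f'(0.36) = 0.07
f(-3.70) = 92.73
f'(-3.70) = -65.97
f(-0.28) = 3.16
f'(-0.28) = -1.74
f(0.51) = 2.80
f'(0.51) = 0.03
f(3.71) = -44.48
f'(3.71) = -42.99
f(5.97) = -223.21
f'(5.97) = -121.87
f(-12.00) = 2499.21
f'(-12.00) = -604.15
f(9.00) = -829.92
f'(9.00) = -290.62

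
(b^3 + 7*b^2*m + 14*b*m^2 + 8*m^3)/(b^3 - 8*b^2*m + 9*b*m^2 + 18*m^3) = (b^2 + 6*b*m + 8*m^2)/(b^2 - 9*b*m + 18*m^2)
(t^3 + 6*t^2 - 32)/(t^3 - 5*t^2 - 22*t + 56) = (t + 4)/(t - 7)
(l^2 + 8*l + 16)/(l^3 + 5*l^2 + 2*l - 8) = (l + 4)/(l^2 + l - 2)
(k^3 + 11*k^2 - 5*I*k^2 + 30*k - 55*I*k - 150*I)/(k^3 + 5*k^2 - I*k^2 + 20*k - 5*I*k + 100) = (k + 6)/(k + 4*I)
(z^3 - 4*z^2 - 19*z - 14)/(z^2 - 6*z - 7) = z + 2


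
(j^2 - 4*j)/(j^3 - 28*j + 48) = j/(j^2 + 4*j - 12)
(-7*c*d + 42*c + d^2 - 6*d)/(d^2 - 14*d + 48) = (-7*c + d)/(d - 8)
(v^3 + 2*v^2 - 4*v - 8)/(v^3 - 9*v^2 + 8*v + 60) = (v^2 - 4)/(v^2 - 11*v + 30)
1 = 1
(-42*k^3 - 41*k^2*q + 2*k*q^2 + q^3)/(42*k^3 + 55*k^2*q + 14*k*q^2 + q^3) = (-6*k + q)/(6*k + q)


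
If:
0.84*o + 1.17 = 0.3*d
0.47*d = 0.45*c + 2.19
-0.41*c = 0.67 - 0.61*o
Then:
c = -2.50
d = 2.26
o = -0.59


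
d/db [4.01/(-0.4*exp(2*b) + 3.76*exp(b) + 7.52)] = (3.208*exp(b) - 15.0776)*exp(b)/(-0.4*exp(2*b) + 3.76*exp(b) + 7.52)^2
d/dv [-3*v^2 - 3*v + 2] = -6*v - 3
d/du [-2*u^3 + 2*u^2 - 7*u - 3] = -6*u^2 + 4*u - 7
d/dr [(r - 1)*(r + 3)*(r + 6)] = 3*r^2 + 16*r + 9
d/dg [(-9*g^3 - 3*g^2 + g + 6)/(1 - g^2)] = (9*g^4 - 26*g^2 + 6*g + 1)/(g^4 - 2*g^2 + 1)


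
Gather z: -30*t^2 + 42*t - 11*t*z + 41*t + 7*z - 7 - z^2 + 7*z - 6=-30*t^2 + 83*t - z^2 + z*(14 - 11*t) - 13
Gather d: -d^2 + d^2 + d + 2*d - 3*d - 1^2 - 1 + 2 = 0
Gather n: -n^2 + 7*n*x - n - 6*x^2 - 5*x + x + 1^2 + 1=-n^2 + n*(7*x - 1) - 6*x^2 - 4*x + 2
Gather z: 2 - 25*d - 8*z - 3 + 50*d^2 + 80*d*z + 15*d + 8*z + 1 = 50*d^2 + 80*d*z - 10*d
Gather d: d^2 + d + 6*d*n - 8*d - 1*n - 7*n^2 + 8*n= d^2 + d*(6*n - 7) - 7*n^2 + 7*n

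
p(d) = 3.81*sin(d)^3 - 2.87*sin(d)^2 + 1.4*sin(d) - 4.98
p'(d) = 11.43*sin(d)^2*cos(d) - 5.74*sin(d)*cos(d) + 1.4*cos(d)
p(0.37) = -4.67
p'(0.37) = 0.76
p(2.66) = -4.57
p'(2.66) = -1.06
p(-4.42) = -2.93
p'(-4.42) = -1.84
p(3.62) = -6.60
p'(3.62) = -5.74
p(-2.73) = -6.24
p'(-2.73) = -5.06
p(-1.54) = -13.05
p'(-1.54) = 0.57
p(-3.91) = -4.11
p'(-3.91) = -2.11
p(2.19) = -3.69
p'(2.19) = -2.50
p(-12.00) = -4.47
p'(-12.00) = 1.36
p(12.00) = -7.15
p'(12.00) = 6.56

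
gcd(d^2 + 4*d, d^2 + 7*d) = d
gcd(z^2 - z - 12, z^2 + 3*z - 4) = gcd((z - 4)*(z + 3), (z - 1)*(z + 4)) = 1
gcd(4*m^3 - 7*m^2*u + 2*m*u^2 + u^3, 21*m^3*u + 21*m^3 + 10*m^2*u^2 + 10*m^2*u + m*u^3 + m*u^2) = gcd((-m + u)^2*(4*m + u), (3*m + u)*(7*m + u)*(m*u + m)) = 1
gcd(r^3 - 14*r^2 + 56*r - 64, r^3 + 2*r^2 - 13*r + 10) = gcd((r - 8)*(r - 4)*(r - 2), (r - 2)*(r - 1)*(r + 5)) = r - 2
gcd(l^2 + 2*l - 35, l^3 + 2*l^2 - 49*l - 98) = l + 7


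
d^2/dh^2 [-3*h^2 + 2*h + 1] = -6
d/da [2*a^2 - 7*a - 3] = 4*a - 7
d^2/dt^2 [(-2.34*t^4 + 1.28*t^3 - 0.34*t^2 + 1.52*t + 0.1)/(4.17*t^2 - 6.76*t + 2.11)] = (-81.3800519999999*t^6 + 395.776368*t^5 - 765.128052*t^4 + 662.183968*t^3 - 206.176728*t^2 - 62.965536*t + 47.713696)/(72.511713*t^6 - 352.646892*t^5 + 681.748713*t^4 - 665.791048*t^3 + 344.961579*t^2 - 90.288588*t + 9.393931)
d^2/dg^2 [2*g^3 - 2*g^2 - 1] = 12*g - 4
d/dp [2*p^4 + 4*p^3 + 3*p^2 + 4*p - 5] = 8*p^3 + 12*p^2 + 6*p + 4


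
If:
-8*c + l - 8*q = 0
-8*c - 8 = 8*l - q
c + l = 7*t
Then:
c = -49*t - 64/9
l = 56*t + 64/9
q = 56*t + 8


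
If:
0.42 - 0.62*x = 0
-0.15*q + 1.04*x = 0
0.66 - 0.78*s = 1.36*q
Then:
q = 4.70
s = -7.34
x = 0.68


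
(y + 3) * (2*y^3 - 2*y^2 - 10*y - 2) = 2*y^4 + 4*y^3 - 16*y^2 - 32*y - 6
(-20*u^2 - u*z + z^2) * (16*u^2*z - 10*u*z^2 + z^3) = -320*u^4*z + 184*u^3*z^2 + 6*u^2*z^3 - 11*u*z^4 + z^5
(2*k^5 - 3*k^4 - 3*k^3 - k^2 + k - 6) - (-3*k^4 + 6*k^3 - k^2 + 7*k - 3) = 2*k^5 - 9*k^3 - 6*k - 3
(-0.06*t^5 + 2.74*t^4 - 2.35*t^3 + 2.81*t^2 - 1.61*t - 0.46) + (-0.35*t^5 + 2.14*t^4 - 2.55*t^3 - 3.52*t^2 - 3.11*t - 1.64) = -0.41*t^5 + 4.88*t^4 - 4.9*t^3 - 0.71*t^2 - 4.72*t - 2.1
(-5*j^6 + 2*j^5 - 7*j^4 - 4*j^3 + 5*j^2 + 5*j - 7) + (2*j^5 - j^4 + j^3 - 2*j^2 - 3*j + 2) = -5*j^6 + 4*j^5 - 8*j^4 - 3*j^3 + 3*j^2 + 2*j - 5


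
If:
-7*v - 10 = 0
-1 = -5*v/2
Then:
No Solution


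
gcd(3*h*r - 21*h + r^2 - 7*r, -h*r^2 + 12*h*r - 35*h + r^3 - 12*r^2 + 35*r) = r - 7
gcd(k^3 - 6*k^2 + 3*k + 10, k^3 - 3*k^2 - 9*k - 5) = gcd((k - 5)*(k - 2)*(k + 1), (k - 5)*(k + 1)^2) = k^2 - 4*k - 5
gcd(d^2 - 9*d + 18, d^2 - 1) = 1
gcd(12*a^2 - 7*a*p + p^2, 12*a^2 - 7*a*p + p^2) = 12*a^2 - 7*a*p + p^2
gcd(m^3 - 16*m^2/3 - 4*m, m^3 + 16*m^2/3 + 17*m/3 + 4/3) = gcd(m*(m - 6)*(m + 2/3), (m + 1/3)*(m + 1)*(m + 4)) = 1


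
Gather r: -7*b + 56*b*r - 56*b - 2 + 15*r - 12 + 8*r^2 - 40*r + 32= -63*b + 8*r^2 + r*(56*b - 25) + 18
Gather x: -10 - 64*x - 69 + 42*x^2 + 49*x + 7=42*x^2 - 15*x - 72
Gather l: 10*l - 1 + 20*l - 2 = 30*l - 3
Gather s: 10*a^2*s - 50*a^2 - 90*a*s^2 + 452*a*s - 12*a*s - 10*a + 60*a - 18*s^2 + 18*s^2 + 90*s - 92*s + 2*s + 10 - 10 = -50*a^2 - 90*a*s^2 + 50*a + s*(10*a^2 + 440*a)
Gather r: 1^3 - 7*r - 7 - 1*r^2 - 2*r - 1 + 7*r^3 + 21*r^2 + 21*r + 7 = 7*r^3 + 20*r^2 + 12*r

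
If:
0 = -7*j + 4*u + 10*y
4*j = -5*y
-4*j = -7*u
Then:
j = 0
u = 0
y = 0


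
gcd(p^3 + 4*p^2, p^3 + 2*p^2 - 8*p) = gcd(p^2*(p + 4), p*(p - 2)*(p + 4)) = p^2 + 4*p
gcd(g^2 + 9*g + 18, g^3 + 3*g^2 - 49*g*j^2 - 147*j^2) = g + 3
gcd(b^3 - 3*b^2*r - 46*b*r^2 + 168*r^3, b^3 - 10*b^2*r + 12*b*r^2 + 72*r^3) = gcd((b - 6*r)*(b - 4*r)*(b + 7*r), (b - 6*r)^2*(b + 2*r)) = -b + 6*r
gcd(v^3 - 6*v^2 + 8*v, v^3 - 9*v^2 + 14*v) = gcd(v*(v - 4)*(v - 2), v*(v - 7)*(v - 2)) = v^2 - 2*v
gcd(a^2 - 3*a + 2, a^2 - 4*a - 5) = 1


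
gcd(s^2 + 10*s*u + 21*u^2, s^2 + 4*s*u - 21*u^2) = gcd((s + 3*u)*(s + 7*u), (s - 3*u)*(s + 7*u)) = s + 7*u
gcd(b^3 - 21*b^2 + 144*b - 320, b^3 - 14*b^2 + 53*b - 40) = b^2 - 13*b + 40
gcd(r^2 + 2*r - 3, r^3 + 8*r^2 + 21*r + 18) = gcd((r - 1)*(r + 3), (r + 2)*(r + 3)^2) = r + 3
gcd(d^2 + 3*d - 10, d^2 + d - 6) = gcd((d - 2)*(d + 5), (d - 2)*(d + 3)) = d - 2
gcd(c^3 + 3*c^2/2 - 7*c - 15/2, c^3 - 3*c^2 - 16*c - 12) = c + 1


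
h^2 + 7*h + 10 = (h + 2)*(h + 5)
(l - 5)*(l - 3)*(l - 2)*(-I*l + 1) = -I*l^4 + l^3 + 10*I*l^3 - 10*l^2 - 31*I*l^2 + 31*l + 30*I*l - 30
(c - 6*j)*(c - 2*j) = c^2 - 8*c*j + 12*j^2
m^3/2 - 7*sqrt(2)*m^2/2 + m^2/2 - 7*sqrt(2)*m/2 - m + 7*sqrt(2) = (m/2 + 1)*(m - 1)*(m - 7*sqrt(2))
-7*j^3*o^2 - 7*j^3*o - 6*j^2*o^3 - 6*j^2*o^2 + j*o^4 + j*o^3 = o*(-7*j + o)*(j + o)*(j*o + j)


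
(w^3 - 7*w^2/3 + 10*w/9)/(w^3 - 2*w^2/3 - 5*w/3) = (w - 2/3)/(w + 1)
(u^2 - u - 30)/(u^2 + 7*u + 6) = (u^2 - u - 30)/(u^2 + 7*u + 6)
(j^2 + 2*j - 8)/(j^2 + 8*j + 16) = (j - 2)/(j + 4)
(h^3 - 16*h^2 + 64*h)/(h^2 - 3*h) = (h^2 - 16*h + 64)/(h - 3)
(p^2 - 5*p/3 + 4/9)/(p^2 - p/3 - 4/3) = (p - 1/3)/(p + 1)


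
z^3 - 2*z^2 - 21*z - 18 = (z - 6)*(z + 1)*(z + 3)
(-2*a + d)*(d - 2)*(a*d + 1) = -2*a^2*d^2 + 4*a^2*d + a*d^3 - 2*a*d^2 - 2*a*d + 4*a + d^2 - 2*d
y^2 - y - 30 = (y - 6)*(y + 5)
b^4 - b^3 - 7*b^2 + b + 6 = (b - 3)*(b - 1)*(b + 1)*(b + 2)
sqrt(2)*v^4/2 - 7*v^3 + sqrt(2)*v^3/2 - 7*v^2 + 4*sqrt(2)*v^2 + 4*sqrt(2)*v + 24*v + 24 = (v/2 + sqrt(2)/2)*(v - 6*sqrt(2))*(v - 2*sqrt(2))*(sqrt(2)*v + sqrt(2))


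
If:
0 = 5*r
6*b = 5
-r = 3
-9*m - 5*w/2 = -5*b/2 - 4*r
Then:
No Solution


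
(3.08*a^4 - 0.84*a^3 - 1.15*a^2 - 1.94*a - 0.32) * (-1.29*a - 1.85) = -3.9732*a^5 - 4.6144*a^4 + 3.0375*a^3 + 4.6301*a^2 + 4.0018*a + 0.592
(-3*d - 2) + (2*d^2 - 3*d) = 2*d^2 - 6*d - 2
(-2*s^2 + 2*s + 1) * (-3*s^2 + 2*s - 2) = 6*s^4 - 10*s^3 + 5*s^2 - 2*s - 2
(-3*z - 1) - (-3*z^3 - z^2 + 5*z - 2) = 3*z^3 + z^2 - 8*z + 1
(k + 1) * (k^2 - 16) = k^3 + k^2 - 16*k - 16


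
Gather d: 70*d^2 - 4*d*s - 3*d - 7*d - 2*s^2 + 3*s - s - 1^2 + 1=70*d^2 + d*(-4*s - 10) - 2*s^2 + 2*s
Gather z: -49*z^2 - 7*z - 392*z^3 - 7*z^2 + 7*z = -392*z^3 - 56*z^2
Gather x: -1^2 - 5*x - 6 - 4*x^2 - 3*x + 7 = -4*x^2 - 8*x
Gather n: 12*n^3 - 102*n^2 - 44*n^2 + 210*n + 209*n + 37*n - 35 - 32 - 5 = 12*n^3 - 146*n^2 + 456*n - 72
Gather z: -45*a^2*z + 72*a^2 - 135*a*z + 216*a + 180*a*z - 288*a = 72*a^2 - 72*a + z*(-45*a^2 + 45*a)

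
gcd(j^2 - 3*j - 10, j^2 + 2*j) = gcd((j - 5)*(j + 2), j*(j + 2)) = j + 2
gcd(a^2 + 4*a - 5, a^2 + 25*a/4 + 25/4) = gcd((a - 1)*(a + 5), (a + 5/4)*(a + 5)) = a + 5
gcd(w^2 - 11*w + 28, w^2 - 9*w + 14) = w - 7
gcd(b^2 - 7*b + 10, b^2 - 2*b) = b - 2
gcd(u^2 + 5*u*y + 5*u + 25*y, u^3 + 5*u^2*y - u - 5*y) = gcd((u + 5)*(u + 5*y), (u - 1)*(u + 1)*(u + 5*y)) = u + 5*y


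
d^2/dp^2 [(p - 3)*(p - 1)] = 2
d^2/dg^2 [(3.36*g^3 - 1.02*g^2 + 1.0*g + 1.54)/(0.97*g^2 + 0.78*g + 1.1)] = (3.5527136788005e-15*g^4 + 0.343471999999991*g^3 + 32.521236*g^2 + 24.982584*g - 5.596888)/(0.912673*g^6 + 2.201706*g^5 + 4.875414*g^4 + 5.468112*g^3 + 5.52882*g^2 + 2.8314*g + 1.331)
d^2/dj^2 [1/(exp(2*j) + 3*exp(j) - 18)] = (2*(2*exp(j) + 3)^2*exp(j) - (4*exp(j) + 3)*(exp(2*j) + 3*exp(j) - 18))*exp(j)/(exp(2*j) + 3*exp(j) - 18)^3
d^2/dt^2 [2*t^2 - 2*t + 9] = 4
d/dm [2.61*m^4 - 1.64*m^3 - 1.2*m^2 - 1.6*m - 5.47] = 10.44*m^3 - 4.92*m^2 - 2.4*m - 1.6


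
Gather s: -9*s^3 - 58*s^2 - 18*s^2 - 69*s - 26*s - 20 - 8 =-9*s^3 - 76*s^2 - 95*s - 28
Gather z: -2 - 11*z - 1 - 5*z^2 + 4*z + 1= -5*z^2 - 7*z - 2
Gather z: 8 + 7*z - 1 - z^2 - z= -z^2 + 6*z + 7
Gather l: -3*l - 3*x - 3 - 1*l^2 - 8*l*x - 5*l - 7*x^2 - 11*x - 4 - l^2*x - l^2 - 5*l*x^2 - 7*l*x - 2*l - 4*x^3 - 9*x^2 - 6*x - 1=l^2*(-x - 2) + l*(-5*x^2 - 15*x - 10) - 4*x^3 - 16*x^2 - 20*x - 8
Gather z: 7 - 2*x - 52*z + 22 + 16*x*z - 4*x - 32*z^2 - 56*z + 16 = -6*x - 32*z^2 + z*(16*x - 108) + 45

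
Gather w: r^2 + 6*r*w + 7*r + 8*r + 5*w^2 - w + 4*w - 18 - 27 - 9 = r^2 + 15*r + 5*w^2 + w*(6*r + 3) - 54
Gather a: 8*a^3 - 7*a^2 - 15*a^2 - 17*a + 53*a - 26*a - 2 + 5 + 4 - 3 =8*a^3 - 22*a^2 + 10*a + 4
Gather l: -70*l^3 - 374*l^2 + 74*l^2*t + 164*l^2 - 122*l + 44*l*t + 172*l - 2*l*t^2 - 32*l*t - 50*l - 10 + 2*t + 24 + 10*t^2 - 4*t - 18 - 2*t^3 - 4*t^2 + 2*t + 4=-70*l^3 + l^2*(74*t - 210) + l*(-2*t^2 + 12*t) - 2*t^3 + 6*t^2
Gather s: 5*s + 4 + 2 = 5*s + 6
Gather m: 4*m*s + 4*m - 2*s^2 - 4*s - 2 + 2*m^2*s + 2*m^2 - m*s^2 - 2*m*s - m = m^2*(2*s + 2) + m*(-s^2 + 2*s + 3) - 2*s^2 - 4*s - 2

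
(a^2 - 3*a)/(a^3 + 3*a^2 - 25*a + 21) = a/(a^2 + 6*a - 7)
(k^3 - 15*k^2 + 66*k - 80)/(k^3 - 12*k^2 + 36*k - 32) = (k - 5)/(k - 2)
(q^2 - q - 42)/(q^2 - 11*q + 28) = (q + 6)/(q - 4)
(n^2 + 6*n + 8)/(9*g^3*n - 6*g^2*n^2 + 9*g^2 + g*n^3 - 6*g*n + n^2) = (n^2 + 6*n + 8)/(9*g^3*n - 6*g^2*n^2 + 9*g^2 + g*n^3 - 6*g*n + n^2)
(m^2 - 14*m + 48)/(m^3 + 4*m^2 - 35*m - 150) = (m - 8)/(m^2 + 10*m + 25)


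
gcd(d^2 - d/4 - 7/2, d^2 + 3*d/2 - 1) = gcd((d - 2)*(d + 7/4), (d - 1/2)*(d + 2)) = 1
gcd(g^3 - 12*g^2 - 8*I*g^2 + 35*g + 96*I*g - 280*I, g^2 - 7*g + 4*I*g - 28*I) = g - 7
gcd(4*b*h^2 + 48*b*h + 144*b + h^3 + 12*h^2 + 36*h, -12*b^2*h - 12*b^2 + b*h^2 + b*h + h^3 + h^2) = 4*b + h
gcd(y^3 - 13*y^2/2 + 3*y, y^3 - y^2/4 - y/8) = y^2 - y/2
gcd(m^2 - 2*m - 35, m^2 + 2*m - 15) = m + 5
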